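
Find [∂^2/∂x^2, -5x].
-10\frac{d}{dx}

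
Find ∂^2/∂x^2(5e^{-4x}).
80 e^{- 4 x}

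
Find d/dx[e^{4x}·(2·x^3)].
x^{2} \left(8 x + 6\right) e^{4 x}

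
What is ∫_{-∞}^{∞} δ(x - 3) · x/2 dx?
\frac{3}{2}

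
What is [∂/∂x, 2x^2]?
4 x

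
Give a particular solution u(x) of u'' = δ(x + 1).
\frac{|x + 1|}{2}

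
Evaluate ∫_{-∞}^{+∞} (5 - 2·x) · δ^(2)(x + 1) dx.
0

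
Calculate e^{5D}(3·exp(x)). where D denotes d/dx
3 e^{x + 5}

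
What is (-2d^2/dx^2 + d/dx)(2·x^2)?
4 x - 8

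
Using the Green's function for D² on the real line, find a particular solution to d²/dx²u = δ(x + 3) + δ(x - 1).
\frac{|x + 3|}{2} + \frac{|x - 1|}{2}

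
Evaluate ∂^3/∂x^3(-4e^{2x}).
- 32 e^{2 x}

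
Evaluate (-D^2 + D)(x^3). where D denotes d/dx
3 x \left(x - 2\right)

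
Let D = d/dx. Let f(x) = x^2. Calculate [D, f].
2 x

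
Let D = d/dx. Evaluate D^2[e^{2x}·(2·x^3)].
4 x \left(2 x^{2} + 6 x + 3\right) e^{2 x}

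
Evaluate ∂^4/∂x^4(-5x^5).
- 600 x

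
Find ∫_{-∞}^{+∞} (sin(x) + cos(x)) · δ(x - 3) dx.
\cos{\left(3 \right)} + \sin{\left(3 \right)}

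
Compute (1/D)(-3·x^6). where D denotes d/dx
- \frac{3 x^{7}}{7}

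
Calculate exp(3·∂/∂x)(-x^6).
- x^{6} - 18 x^{5} - 135 x^{4} - 540 x^{3} - 1215 x^{2} - 1458 x - 729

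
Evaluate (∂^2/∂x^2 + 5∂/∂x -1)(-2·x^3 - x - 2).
2 x^{3} - 30 x^{2} - 11 x - 3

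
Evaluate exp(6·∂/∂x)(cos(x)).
\cos{\left(x + 6 \right)}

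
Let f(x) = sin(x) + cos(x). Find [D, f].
- \sin{\left(x \right)} + \cos{\left(x \right)}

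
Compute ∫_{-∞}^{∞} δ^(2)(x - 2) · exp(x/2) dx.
\frac{e}{4}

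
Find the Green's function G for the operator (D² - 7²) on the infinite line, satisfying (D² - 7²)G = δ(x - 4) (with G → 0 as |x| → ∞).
-\frac{e^{-7|x - 4|}}{14}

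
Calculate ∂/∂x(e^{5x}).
5 e^{5 x}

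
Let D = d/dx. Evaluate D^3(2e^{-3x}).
- 54 e^{- 3 x}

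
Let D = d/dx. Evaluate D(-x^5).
- 5 x^{4}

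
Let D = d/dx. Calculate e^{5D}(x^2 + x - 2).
x^{2} + 11 x + 28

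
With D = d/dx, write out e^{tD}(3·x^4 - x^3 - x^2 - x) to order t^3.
t^{3} \left(12 x - 1\right) - t^{2} \left(- 18 x^{2} + 3 x + 1\right) - t \left(- 12 x^{3} + 3 x^{2} + 2 x + 1\right) + 3 x^{4} - x^{3} - x^{2} - x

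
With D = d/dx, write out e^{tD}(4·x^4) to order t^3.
4 x \left(4 t^{3} + 6 t^{2} x + 4 t x^{2} + x^{3}\right)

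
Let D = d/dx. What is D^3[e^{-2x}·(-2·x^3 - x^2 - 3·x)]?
4 \left(4 x^{3} - 16 x^{2} + 18 x - 9\right) e^{- 2 x}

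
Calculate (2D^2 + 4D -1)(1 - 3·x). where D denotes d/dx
3 x - 13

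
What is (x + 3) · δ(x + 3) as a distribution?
0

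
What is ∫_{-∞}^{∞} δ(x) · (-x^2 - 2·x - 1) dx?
-1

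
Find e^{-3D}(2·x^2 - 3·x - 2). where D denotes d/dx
2 x^{2} - 15 x + 25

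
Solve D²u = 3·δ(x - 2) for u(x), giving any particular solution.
\frac{3|x - 2|}{2}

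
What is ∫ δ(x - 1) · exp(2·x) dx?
e^{2}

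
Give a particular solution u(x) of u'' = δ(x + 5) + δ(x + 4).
\frac{|x + 5|}{2} + \frac{|x + 4|}{2}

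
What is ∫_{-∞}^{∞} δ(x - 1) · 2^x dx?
2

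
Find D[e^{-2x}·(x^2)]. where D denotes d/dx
2 x \left(1 - x\right) e^{- 2 x}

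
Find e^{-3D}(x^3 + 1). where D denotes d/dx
x^{3} - 9 x^{2} + 27 x - 26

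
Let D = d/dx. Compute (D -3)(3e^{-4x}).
- 21 e^{- 4 x}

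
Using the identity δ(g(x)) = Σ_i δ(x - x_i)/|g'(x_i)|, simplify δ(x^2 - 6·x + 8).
\frac{\delta(x - 4) + \delta(x - 2)}{2}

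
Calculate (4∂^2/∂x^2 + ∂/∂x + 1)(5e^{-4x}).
305 e^{- 4 x}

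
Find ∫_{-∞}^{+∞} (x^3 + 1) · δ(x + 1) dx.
0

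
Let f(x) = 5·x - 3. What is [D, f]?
5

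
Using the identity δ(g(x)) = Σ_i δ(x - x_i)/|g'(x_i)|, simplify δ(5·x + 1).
\frac{\delta(x + 1/5)}{5}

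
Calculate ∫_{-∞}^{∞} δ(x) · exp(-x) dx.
1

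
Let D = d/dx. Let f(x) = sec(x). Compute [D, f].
\tan{\left(x \right)} \sec{\left(x \right)}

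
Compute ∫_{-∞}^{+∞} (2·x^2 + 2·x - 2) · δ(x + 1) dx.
-2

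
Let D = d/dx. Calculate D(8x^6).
48 x^{5}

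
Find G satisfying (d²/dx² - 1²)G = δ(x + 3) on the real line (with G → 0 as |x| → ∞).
-\frac{e^{-|x + 3|}}{2}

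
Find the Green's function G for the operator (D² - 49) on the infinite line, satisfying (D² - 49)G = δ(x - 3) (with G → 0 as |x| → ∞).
-\frac{e^{-7|x - 3|}}{14}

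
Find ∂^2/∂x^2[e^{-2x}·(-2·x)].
8 \left(1 - x\right) e^{- 2 x}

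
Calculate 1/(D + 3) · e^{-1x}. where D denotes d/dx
\frac{e^{- x}}{2}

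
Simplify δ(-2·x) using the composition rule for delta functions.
\frac{\delta(x)}{2}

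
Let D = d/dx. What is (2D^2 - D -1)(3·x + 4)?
- 3 x - 7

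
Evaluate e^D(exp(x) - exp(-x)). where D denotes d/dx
2 \sinh{\left(x + 1 \right)}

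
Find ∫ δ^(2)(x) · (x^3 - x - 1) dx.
0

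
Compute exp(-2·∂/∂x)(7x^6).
7 x^{6} - 84 x^{5} + 420 x^{4} - 1120 x^{3} + 1680 x^{2} - 1344 x + 448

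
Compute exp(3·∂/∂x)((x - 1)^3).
x^{3} + 6 x^{2} + 12 x + 8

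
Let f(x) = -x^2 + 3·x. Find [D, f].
3 - 2 x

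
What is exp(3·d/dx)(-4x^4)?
- 4 x^{4} - 48 x^{3} - 216 x^{2} - 432 x - 324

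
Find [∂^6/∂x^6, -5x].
-30\frac{d^{5}}{dx^{5}}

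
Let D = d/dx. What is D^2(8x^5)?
160 x^{3}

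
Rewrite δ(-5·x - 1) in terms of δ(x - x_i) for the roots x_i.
\frac{\delta(x + 1/5)}{5}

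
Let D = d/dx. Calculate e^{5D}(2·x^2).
2 x^{2} + 20 x + 50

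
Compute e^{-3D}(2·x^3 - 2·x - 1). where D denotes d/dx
2 x^{3} - 18 x^{2} + 52 x - 49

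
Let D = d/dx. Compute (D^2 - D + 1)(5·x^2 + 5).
5 x^{2} - 10 x + 15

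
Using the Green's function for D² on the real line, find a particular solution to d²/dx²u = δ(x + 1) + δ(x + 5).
\frac{|x + 1|}{2} + \frac{|x + 5|}{2}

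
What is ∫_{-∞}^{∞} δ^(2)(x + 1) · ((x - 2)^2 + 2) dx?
2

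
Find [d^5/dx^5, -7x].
-35\frac{d^{4}}{dx^{4}}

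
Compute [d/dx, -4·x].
-4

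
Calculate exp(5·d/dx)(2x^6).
2 x^{6} + 60 x^{5} + 750 x^{4} + 5000 x^{3} + 18750 x^{2} + 37500 x + 31250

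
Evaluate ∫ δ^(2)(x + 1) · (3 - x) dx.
0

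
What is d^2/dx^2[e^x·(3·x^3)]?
3 x \left(x^{2} + 6 x + 6\right) e^{x}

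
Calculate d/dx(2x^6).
12 x^{5}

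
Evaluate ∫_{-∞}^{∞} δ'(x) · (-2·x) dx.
2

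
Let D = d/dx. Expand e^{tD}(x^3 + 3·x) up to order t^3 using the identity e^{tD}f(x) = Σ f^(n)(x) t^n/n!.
t^{3} + 3 t^{2} x + 3 t \left(x^{2} + 1\right) + x^{3} + 3 x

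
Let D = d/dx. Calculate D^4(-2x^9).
- 6048 x^{5}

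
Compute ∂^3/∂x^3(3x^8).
1008 x^{5}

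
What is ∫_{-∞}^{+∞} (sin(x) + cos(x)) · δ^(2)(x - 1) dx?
- \sin{\left(1 \right)} - \cos{\left(1 \right)}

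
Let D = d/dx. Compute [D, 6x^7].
42 x^{6}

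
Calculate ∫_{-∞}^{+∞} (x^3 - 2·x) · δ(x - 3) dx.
21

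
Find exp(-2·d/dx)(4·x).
4 x - 8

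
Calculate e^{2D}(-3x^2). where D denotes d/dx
- 3 x^{2} - 12 x - 12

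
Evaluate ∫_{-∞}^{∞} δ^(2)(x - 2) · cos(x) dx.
- \cos{\left(2 \right)}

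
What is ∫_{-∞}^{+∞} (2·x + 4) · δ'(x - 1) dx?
-2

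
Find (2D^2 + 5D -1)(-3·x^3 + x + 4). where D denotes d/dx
3 x^{3} - 45 x^{2} - 37 x + 1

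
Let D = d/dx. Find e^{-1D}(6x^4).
6 x^{4} - 24 x^{3} + 36 x^{2} - 24 x + 6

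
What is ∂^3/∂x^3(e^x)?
e^{x}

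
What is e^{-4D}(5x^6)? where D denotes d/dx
5 x^{6} - 120 x^{5} + 1200 x^{4} - 6400 x^{3} + 19200 x^{2} - 30720 x + 20480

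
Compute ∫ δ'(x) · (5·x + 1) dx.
-5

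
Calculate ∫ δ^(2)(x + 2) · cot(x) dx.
- \frac{2 \cot{\left(2 \right)}}{\sin^{2}{\left(2 \right)}}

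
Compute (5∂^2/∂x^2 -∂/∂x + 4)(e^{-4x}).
88 e^{- 4 x}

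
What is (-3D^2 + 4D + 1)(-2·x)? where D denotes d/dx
- 2 x - 8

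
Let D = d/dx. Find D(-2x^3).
- 6 x^{2}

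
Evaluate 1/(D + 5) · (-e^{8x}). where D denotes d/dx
- \frac{e^{8 x}}{13}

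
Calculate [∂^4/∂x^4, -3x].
-12\frac{d^{3}}{dx^{3}}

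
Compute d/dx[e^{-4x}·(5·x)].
5 \left(1 - 4 x\right) e^{- 4 x}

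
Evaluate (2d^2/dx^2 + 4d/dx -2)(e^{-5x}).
28 e^{- 5 x}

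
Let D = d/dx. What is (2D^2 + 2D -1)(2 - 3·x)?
3 x - 8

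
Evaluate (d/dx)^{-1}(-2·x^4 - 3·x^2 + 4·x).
- \frac{2 x^{5}}{5} - x^{3} + 2 x^{2}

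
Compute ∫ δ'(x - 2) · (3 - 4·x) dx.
4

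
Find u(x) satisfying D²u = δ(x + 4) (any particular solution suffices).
\frac{|x + 4|}{2}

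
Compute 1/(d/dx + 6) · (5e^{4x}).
\frac{e^{4 x}}{2}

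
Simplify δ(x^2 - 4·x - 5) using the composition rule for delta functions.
\frac{\delta(x + 1) + \delta(x - 5)}{6}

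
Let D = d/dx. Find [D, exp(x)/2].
\frac{e^{x}}{2}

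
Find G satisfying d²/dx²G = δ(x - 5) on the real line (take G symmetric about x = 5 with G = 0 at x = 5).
\frac{|x - 5|}{2}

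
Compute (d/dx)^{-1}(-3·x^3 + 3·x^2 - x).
- \frac{3 x^{4}}{4} + x^{3} - \frac{x^{2}}{2}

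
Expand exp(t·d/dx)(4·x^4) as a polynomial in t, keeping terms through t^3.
4 x \left(4 t^{3} + 6 t^{2} x + 4 t x^{2} + x^{3}\right)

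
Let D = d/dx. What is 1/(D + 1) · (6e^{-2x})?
- 6 e^{- 2 x}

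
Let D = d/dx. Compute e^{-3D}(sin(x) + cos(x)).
\sqrt{2} \cos{\left(- x + \frac{\pi}{4} + 3 \right)}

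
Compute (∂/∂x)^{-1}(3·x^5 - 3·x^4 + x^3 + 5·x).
\frac{x^{6}}{2} - \frac{3 x^{5}}{5} + \frac{x^{4}}{4} + \frac{5 x^{2}}{2}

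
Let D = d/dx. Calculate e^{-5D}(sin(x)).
\sin{\left(x - 5 \right)}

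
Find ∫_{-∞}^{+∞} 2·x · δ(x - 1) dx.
2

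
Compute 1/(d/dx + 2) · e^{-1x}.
e^{- x}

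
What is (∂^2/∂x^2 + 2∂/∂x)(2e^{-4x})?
16 e^{- 4 x}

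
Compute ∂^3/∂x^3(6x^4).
144 x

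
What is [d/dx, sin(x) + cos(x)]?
- \sin{\left(x \right)} + \cos{\left(x \right)}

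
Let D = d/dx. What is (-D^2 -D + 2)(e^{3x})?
- 10 e^{3 x}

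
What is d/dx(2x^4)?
8 x^{3}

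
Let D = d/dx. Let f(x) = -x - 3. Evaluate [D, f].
-1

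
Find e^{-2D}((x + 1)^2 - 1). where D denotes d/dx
x \left(x - 2\right)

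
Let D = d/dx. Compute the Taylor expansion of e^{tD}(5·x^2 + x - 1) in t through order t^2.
5 t^{2} + t \left(10 x + 1\right) + 5 x^{2} + x - 1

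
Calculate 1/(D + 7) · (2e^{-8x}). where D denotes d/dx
- 2 e^{- 8 x}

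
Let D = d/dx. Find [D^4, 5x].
20D^{3}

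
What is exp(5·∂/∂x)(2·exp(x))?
2 e^{x + 5}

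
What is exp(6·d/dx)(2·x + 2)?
2 x + 14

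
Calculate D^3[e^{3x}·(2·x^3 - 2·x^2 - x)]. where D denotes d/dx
\left(54 x^{3} + 108 x^{2} - 27 x - 51\right) e^{3 x}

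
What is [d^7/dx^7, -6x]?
-42\frac{d^{6}}{dx^{6}}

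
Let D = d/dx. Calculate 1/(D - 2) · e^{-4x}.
- \frac{e^{- 4 x}}{6}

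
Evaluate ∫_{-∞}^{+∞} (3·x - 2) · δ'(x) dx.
-3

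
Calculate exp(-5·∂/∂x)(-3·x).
15 - 3 x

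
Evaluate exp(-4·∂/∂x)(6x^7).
6 x^{7} - 168 x^{6} + 2016 x^{5} - 13440 x^{4} + 53760 x^{3} - 129024 x^{2} + 172032 x - 98304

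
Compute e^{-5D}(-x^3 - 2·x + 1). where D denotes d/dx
- x^{3} + 15 x^{2} - 77 x + 136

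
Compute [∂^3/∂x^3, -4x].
-12\frac{d^{2}}{dx^{2}}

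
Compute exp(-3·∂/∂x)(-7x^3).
- 7 x^{3} + 63 x^{2} - 189 x + 189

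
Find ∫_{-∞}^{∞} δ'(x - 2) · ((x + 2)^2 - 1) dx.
-8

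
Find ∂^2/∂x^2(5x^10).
450 x^{8}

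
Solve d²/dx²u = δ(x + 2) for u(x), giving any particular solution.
\frac{|x + 2|}{2}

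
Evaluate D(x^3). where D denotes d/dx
3 x^{2}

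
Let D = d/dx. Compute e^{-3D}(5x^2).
5 x^{2} - 30 x + 45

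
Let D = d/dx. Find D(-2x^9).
- 18 x^{8}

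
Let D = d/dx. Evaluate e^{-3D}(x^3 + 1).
x^{3} - 9 x^{2} + 27 x - 26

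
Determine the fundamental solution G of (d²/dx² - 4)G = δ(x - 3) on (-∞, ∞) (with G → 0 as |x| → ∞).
-\frac{e^{-2|x - 3|}}{4}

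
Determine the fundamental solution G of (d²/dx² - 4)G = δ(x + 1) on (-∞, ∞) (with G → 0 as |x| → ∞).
-\frac{e^{-2|x + 1|}}{4}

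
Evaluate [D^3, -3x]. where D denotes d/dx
-9D^{2}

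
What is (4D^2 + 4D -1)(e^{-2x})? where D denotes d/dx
7 e^{- 2 x}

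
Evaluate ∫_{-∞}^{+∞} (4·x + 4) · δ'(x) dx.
-4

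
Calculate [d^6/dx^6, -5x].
-30\frac{d^{5}}{dx^{5}}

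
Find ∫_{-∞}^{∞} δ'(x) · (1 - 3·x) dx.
3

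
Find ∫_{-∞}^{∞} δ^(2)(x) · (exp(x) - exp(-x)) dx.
0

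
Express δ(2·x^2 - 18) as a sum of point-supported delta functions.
\frac{\delta(x - 3) + \delta(x + 3)}{12}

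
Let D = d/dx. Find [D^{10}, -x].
-10D^{9}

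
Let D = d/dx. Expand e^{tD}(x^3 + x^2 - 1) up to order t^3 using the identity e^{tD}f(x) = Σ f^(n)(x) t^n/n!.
t^{3} + t^{2} \left(3 x + 1\right) + t x \left(3 x + 2\right) + x^{3} + x^{2} - 1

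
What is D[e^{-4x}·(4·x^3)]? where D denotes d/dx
x^{2} \left(12 - 16 x\right) e^{- 4 x}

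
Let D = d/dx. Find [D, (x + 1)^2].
2 x + 2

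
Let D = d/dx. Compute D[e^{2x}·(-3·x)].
\left(- 6 x - 3\right) e^{2 x}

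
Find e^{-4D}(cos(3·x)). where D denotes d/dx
\cos{\left(3 x - 12 \right)}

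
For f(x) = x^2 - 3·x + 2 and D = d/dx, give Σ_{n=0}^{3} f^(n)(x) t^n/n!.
t^{2} + t \left(2 x - 3\right) + x^{2} - 3 x + 2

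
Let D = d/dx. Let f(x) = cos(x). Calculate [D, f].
- \sin{\left(x \right)}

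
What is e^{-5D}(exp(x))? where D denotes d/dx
e^{x - 5}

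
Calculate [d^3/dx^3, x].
3\frac{d^{2}}{dx^{2}}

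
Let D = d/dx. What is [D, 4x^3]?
12 x^{2}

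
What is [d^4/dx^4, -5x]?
-20\frac{d^{3}}{dx^{3}}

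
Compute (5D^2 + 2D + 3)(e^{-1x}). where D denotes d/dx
6 e^{- x}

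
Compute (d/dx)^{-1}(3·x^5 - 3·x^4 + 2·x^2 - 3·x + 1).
\frac{x^{6}}{2} - \frac{3 x^{5}}{5} + \frac{2 x^{3}}{3} - \frac{3 x^{2}}{2} + x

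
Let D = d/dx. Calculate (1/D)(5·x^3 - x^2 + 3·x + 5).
\frac{5 x^{4}}{4} - \frac{x^{3}}{3} + \frac{3 x^{2}}{2} + 5 x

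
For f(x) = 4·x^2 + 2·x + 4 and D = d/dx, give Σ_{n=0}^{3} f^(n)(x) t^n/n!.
4 t^{2} + 2 t \left(4 x + 1\right) + 4 x^{2} + 2 x + 4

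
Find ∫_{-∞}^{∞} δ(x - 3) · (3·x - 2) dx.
7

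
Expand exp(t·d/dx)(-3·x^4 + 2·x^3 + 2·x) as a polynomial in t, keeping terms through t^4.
- 3 t^{4} + t^{3} \left(2 - 12 x\right) - 6 t^{2} x \left(3 x - 1\right) + 2 t \left(- 6 x^{3} + 3 x^{2} + 1\right) - 3 x^{4} + 2 x^{3} + 2 x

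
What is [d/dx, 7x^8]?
56 x^{7}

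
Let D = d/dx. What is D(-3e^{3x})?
- 9 e^{3 x}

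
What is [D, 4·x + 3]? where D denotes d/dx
4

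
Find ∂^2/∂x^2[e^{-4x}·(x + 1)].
8 \left(2 x + 1\right) e^{- 4 x}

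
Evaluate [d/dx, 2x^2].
4 x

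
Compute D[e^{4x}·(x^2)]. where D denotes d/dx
2 x \left(2 x + 1\right) e^{4 x}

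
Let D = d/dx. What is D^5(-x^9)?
- 15120 x^{4}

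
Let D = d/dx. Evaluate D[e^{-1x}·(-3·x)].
3 \left(x - 1\right) e^{- x}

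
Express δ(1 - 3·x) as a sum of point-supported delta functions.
\frac{\delta(x - 1/3)}{3}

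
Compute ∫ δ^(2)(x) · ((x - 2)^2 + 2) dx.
2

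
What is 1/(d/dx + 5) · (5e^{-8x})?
- \frac{5 e^{- 8 x}}{3}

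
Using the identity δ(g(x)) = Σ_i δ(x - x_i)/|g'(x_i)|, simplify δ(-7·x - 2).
\frac{\delta(x + 2/7)}{7}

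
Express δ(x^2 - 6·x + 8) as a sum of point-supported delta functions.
\frac{\delta(x - 4) + \delta(x - 2)}{2}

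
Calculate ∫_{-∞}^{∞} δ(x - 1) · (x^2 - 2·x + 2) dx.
1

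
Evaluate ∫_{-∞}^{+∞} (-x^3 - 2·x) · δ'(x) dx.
2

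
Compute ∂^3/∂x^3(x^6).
120 x^{3}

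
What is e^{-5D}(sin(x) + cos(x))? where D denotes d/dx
\sqrt{2} \cos{\left(- x + \frac{\pi}{4} + 5 \right)}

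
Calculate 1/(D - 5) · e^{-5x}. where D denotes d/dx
- \frac{e^{- 5 x}}{10}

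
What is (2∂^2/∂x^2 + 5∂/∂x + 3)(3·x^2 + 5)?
9 x^{2} + 30 x + 27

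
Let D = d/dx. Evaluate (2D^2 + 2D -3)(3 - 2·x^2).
6 x^{2} - 8 x - 17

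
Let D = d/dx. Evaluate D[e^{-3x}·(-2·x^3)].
6 x^{2} \left(x - 1\right) e^{- 3 x}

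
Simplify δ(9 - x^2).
\frac{\delta(x - 3) + \delta(x + 3)}{6}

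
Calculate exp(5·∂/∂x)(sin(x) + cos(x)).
\sqrt{2} \sin{\left(x + \frac{\pi}{4} + 5 \right)}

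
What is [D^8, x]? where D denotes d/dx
8D^{7}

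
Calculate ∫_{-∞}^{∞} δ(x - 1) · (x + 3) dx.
4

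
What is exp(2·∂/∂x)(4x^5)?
4 x^{5} + 40 x^{4} + 160 x^{3} + 320 x^{2} + 320 x + 128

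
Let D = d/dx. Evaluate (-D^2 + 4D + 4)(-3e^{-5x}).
123 e^{- 5 x}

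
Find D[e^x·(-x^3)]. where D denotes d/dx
x^{2} \left(- x - 3\right) e^{x}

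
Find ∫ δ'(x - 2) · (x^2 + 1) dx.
-4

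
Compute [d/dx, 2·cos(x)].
- 2 \sin{\left(x \right)}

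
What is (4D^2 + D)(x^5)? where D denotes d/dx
5 x^{3} \left(x + 16\right)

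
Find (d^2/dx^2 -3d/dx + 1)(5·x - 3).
5 x - 18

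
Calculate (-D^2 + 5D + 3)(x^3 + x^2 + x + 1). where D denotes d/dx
3 x^{3} + 18 x^{2} + 7 x + 6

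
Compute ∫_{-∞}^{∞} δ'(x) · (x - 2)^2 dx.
4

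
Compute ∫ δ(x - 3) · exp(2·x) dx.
e^{6}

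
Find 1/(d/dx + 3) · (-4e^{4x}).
- \frac{4 e^{4 x}}{7}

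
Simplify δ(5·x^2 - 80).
\frac{\delta(x - 4) + \delta(x + 4)}{40}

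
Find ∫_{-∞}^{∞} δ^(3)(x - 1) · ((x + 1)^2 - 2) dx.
0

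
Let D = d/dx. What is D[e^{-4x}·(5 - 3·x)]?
\left(12 x - 23\right) e^{- 4 x}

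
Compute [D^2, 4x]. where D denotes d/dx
8D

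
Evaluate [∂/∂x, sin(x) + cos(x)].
- \sin{\left(x \right)} + \cos{\left(x \right)}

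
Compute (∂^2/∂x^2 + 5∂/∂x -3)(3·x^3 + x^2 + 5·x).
- 9 x^{3} + 42 x^{2} + 13 x + 27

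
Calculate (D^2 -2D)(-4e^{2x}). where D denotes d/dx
0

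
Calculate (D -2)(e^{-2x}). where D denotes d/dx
- 4 e^{- 2 x}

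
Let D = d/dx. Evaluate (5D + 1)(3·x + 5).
3 x + 20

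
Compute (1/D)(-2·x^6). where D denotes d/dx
- \frac{2 x^{7}}{7}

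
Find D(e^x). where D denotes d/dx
e^{x}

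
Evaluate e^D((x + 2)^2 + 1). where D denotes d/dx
x^{2} + 6 x + 10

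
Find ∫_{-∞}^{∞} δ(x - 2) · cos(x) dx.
\cos{\left(2 \right)}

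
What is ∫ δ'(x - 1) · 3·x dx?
-3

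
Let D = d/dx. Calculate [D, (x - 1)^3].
3 \left(x - 1\right)^{2}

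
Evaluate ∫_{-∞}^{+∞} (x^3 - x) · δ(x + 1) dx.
0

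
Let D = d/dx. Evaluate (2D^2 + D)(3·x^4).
12 x^{2} \left(x + 6\right)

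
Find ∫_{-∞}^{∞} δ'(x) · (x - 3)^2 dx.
6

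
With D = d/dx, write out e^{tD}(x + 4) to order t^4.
t + x + 4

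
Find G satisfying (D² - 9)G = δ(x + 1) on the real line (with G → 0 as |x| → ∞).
-\frac{e^{-3|x + 1|}}{6}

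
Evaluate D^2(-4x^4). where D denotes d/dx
- 48 x^{2}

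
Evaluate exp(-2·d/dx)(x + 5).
x + 3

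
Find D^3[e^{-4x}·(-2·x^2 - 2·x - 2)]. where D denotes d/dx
16 \left(8 x^{2} - 4 x + 5\right) e^{- 4 x}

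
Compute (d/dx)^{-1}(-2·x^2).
- \frac{2 x^{3}}{3}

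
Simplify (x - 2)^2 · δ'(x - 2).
0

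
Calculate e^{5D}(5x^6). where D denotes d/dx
5 x^{6} + 150 x^{5} + 1875 x^{4} + 12500 x^{3} + 46875 x^{2} + 93750 x + 78125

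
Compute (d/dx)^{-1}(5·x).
\frac{5 x^{2}}{2}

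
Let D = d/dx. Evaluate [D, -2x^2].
- 4 x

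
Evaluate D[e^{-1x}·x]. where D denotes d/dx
\left(1 - x\right) e^{- x}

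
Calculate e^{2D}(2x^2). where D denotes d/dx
2 x^{2} + 8 x + 8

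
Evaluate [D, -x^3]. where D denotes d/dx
- 3 x^{2}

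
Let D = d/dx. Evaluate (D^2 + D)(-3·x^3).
9 x \left(- x - 2\right)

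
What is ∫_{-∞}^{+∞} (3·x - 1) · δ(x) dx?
-1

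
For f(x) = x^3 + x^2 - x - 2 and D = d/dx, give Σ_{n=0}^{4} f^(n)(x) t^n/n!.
t^{3} + t^{2} \left(3 x + 1\right) + t \left(3 x^{2} + 2 x - 1\right) + x^{3} + x^{2} - x - 2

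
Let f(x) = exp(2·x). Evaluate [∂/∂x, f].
2 e^{2 x}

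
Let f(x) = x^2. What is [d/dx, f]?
2 x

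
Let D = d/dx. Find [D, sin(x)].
\cos{\left(x \right)}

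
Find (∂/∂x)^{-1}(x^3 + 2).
\frac{x^{4}}{4} + 2 x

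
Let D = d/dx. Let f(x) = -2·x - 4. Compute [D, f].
-2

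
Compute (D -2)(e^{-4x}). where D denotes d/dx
- 6 e^{- 4 x}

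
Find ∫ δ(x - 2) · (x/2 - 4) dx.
-3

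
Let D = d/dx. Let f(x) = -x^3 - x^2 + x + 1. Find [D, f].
- 3 x^{2} - 2 x + 1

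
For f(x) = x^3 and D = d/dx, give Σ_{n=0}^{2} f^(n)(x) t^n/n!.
x \left(3 t^{2} + 3 t x + x^{2}\right)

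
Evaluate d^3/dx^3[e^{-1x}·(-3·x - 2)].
\left(3 x - 7\right) e^{- x}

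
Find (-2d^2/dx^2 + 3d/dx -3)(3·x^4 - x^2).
- 9 x^{4} + 36 x^{3} - 69 x^{2} - 6 x + 4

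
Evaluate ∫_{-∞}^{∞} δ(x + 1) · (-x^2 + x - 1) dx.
-3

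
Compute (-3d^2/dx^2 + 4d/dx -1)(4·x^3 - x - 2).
- 4 x^{3} + 48 x^{2} - 71 x - 2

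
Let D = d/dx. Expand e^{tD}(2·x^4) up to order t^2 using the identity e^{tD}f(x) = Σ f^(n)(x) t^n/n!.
2 x^{2} \left(6 t^{2} + 4 t x + x^{2}\right)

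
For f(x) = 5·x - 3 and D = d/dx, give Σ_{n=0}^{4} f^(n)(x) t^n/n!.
5 t + 5 x - 3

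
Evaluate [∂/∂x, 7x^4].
28 x^{3}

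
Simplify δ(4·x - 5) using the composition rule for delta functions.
\frac{\delta(x - 5/4)}{4}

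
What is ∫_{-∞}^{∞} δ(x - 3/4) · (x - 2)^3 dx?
- \frac{125}{64}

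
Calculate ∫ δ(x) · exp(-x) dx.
1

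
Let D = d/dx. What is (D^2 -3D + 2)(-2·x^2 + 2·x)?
- 4 x^{2} + 16 x - 10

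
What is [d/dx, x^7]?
7 x^{6}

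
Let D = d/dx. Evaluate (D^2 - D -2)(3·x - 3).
3 - 6 x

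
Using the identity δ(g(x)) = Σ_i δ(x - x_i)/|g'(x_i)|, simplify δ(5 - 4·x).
\frac{\delta(x - 5/4)}{4}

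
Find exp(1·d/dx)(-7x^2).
- 7 x^{2} - 14 x - 7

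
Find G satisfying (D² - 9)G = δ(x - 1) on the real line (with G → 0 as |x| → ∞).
-\frac{e^{-3|x - 1|}}{6}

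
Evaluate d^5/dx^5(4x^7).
10080 x^{2}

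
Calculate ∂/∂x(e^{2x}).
2 e^{2 x}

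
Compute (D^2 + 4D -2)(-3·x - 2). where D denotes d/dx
6 x - 8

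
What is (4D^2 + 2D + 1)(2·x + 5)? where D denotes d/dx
2 x + 9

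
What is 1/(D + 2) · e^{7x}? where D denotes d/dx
\frac{e^{7 x}}{9}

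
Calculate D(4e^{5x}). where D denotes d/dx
20 e^{5 x}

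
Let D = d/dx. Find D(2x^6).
12 x^{5}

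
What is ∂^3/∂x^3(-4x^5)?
- 240 x^{2}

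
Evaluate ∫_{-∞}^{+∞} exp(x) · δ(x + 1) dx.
e^{-1}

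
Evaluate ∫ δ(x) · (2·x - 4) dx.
-4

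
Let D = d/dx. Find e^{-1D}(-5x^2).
- 5 x^{2} + 10 x - 5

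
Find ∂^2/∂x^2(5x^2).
10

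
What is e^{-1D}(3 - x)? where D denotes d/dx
4 - x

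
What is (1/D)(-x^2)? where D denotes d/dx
- \frac{x^{3}}{3}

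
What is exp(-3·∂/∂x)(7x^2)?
7 x^{2} - 42 x + 63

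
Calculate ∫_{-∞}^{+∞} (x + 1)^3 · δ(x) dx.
1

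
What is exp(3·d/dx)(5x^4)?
5 x^{4} + 60 x^{3} + 270 x^{2} + 540 x + 405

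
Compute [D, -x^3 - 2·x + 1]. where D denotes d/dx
- 3 x^{2} - 2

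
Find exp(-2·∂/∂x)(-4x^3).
- 4 x^{3} + 24 x^{2} - 48 x + 32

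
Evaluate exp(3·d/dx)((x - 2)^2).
x^{2} + 2 x + 1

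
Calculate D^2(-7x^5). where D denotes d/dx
- 140 x^{3}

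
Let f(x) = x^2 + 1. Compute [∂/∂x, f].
2 x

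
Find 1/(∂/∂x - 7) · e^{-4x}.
- \frac{e^{- 4 x}}{11}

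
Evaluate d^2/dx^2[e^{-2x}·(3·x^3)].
6 x \left(2 x^{2} - 6 x + 3\right) e^{- 2 x}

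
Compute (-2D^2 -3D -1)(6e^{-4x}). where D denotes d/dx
- 126 e^{- 4 x}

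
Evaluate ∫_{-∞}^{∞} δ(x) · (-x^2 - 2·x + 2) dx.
2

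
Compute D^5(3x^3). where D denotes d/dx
0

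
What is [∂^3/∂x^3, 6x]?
18\frac{d^{2}}{dx^{2}}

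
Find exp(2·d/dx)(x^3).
x^{3} + 6 x^{2} + 12 x + 8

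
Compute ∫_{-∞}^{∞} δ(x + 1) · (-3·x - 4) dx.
-1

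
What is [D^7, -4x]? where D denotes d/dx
-28D^{6}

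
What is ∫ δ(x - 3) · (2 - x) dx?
-1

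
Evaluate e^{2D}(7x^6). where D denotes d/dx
7 x^{6} + 84 x^{5} + 420 x^{4} + 1120 x^{3} + 1680 x^{2} + 1344 x + 448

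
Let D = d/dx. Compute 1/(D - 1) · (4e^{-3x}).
- e^{- 3 x}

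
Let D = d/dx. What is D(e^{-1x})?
- e^{- x}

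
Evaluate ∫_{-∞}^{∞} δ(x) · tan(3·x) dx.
0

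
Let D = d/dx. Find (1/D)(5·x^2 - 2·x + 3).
\frac{5 x^{3}}{3} - x^{2} + 3 x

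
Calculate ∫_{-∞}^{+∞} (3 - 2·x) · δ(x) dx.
3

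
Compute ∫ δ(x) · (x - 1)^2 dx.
1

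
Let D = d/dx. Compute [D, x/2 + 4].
\frac{1}{2}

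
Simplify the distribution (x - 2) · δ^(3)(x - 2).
-3\delta^{(2)}(x - 2)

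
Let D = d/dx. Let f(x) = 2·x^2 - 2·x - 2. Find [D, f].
4 x - 2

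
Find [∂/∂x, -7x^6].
- 42 x^{5}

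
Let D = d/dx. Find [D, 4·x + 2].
4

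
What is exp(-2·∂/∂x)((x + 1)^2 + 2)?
x^{2} - 2 x + 3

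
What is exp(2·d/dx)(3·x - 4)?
3 x + 2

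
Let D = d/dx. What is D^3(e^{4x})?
64 e^{4 x}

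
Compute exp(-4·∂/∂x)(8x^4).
8 x^{4} - 128 x^{3} + 768 x^{2} - 2048 x + 2048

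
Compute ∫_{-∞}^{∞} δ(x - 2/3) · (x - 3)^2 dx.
\frac{49}{9}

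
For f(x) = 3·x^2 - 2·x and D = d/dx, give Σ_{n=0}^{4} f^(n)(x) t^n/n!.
3 t^{2} + 2 t \left(3 x - 1\right) + 3 x^{2} - 2 x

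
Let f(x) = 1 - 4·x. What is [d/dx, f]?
-4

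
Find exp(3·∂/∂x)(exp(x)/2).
\frac{e^{x + 3}}{2}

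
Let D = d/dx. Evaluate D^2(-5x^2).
-10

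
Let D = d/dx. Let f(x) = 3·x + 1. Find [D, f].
3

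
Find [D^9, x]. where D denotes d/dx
9D^{8}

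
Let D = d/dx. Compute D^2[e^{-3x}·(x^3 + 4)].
3 \left(3 x^{3} - 6 x^{2} + 2 x + 12\right) e^{- 3 x}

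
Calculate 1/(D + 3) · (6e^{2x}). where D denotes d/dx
\frac{6 e^{2 x}}{5}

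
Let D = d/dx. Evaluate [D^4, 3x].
12D^{3}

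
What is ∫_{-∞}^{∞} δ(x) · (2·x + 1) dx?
1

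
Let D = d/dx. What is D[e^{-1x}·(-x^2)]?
x \left(x - 2\right) e^{- x}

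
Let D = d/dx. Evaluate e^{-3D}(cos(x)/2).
\frac{\cos{\left(x - 3 \right)}}{2}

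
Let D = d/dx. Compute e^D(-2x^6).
- 2 x^{6} - 12 x^{5} - 30 x^{4} - 40 x^{3} - 30 x^{2} - 12 x - 2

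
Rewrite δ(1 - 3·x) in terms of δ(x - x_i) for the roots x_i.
\frac{\delta(x - 1/3)}{3}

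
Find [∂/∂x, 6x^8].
48 x^{7}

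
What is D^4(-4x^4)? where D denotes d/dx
-96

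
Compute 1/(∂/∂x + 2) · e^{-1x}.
e^{- x}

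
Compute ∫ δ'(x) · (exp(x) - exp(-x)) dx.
-2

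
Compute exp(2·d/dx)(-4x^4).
- 4 x^{4} - 32 x^{3} - 96 x^{2} - 128 x - 64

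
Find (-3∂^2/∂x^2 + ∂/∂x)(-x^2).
6 - 2 x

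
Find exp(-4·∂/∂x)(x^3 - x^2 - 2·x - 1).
x^{3} - 13 x^{2} + 54 x - 73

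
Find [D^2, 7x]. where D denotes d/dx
14D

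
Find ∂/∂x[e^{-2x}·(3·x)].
3 \left(1 - 2 x\right) e^{- 2 x}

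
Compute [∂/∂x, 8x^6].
48 x^{5}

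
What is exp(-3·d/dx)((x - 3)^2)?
x^{2} - 12 x + 36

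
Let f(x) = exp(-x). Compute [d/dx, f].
- e^{- x}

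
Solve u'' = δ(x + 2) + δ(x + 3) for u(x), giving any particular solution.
\frac{|x + 2|}{2} + \frac{|x + 3|}{2}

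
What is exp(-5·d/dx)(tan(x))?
\tan{\left(x - 5 \right)}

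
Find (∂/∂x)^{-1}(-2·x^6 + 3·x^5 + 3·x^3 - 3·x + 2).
- \frac{2 x^{7}}{7} + \frac{x^{6}}{2} + \frac{3 x^{4}}{4} - \frac{3 x^{2}}{2} + 2 x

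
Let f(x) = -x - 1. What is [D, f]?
-1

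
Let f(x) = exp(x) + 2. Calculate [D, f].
e^{x}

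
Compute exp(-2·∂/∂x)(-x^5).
- x^{5} + 10 x^{4} - 40 x^{3} + 80 x^{2} - 80 x + 32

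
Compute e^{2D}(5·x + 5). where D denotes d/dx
5 x + 15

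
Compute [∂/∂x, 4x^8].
32 x^{7}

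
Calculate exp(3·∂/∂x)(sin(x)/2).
\frac{\sin{\left(x + 3 \right)}}{2}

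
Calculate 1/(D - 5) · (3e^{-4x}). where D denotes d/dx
- \frac{e^{- 4 x}}{3}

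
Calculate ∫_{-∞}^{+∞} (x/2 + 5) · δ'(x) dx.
- \frac{1}{2}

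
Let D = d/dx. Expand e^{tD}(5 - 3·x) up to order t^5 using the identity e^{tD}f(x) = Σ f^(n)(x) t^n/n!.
- 3 t - 3 x + 5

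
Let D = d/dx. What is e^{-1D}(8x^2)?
8 x^{2} - 16 x + 8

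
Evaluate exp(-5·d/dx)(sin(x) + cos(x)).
\sqrt{2} \cos{\left(- x + \frac{\pi}{4} + 5 \right)}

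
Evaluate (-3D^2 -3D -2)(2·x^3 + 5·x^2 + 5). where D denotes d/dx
- 4 x^{3} - 28 x^{2} - 66 x - 40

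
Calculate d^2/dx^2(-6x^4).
- 72 x^{2}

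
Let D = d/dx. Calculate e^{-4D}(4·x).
4 x - 16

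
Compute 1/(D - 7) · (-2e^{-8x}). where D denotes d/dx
\frac{2 e^{- 8 x}}{15}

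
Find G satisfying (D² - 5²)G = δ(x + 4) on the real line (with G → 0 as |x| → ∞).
-\frac{e^{-5|x + 4|}}{10}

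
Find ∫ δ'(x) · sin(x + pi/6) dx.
- \frac{\sqrt{3}}{2}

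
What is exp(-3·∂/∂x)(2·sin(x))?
2 \sin{\left(x - 3 \right)}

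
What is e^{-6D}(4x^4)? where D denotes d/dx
4 x^{4} - 96 x^{3} + 864 x^{2} - 3456 x + 5184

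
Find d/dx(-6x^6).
- 36 x^{5}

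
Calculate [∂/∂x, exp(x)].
e^{x}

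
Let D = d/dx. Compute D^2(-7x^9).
- 504 x^{7}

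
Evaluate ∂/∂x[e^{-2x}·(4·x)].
4 \left(1 - 2 x\right) e^{- 2 x}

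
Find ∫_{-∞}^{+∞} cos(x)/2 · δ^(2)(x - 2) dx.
- \frac{\cos{\left(2 \right)}}{2}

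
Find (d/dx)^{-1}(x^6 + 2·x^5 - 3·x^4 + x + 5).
\frac{x^{7}}{7} + \frac{x^{6}}{3} - \frac{3 x^{5}}{5} + \frac{x^{2}}{2} + 5 x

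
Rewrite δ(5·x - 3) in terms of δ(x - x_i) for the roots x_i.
\frac{\delta(x - 3/5)}{5}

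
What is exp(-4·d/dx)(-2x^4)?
- 2 x^{4} + 32 x^{3} - 192 x^{2} + 512 x - 512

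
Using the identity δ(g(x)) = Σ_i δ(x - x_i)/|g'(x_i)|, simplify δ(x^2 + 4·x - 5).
\frac{\delta(x - 1) + \delta(x + 5)}{6}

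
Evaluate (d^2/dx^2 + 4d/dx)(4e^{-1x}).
- 12 e^{- x}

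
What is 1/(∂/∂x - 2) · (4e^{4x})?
2 e^{4 x}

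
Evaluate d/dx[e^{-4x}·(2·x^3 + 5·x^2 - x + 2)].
\left(- 8 x^{3} - 14 x^{2} + 14 x - 9\right) e^{- 4 x}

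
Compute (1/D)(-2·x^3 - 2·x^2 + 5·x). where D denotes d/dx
- \frac{x^{4}}{2} - \frac{2 x^{3}}{3} + \frac{5 x^{2}}{2}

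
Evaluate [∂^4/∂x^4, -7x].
-28\frac{d^{3}}{dx^{3}}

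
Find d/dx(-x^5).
- 5 x^{4}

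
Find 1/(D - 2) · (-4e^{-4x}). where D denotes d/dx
\frac{2 e^{- 4 x}}{3}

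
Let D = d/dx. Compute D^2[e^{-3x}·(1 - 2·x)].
3 \left(7 - 6 x\right) e^{- 3 x}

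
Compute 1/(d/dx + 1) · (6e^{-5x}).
- \frac{3 e^{- 5 x}}{2}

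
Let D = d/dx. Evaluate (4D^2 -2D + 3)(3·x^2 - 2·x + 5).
9 x^{2} - 18 x + 43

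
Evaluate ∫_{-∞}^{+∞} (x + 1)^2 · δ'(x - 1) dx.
-4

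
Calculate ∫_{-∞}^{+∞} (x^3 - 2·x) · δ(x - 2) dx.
4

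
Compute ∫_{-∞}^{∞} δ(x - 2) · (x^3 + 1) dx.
9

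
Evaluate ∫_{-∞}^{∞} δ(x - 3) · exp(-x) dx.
e^{-3}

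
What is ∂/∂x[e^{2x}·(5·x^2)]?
10 x \left(x + 1\right) e^{2 x}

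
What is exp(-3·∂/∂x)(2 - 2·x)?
8 - 2 x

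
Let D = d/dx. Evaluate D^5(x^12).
95040 x^{7}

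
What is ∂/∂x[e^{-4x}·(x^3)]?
x^{2} \left(3 - 4 x\right) e^{- 4 x}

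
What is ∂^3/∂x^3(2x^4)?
48 x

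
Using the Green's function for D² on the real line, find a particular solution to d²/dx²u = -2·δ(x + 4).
-|x + 4|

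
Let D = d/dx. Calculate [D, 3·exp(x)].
3 e^{x}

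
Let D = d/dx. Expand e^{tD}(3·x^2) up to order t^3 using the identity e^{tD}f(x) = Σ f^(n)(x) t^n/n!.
3 t^{2} + 6 t x + 3 x^{2}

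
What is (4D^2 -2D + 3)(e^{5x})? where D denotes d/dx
93 e^{5 x}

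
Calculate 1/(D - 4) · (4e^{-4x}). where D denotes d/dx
- \frac{e^{- 4 x}}{2}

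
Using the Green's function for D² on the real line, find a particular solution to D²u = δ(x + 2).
\frac{|x + 2|}{2}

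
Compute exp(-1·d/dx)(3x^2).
3 x^{2} - 6 x + 3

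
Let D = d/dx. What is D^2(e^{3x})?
9 e^{3 x}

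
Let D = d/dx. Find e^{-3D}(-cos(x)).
- \cos{\left(x - 3 \right)}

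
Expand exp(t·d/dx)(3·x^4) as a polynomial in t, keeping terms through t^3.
3 x \left(4 t^{3} + 6 t^{2} x + 4 t x^{2} + x^{3}\right)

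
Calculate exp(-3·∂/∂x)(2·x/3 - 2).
\frac{2 x}{3} - 4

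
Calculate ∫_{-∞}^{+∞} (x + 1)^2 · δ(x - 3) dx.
16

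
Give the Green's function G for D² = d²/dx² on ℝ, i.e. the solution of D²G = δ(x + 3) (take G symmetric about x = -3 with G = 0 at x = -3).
\frac{|x + 3|}{2}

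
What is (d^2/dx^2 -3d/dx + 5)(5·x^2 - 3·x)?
25 x^{2} - 45 x + 19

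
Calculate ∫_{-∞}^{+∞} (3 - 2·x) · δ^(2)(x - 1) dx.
0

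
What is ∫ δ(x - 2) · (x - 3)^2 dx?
1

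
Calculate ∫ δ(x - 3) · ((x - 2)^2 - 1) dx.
0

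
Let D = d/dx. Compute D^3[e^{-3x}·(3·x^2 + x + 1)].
27 \left(- 3 x^{2} + 5 x - 2\right) e^{- 3 x}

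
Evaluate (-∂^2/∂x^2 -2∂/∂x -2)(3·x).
- 6 x - 6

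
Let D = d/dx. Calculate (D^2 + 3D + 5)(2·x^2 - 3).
10 x^{2} + 12 x - 11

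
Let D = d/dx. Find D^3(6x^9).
3024 x^{6}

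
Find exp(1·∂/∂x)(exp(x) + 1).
e^{x + 1} + 1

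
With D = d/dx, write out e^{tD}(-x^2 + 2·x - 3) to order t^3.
- t^{2} - 2 t \left(x - 1\right) - x^{2} + 2 x - 3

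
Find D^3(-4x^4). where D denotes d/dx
- 96 x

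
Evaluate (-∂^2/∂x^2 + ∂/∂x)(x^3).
3 x \left(x - 2\right)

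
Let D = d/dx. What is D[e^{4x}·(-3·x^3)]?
x^{2} \left(- 12 x - 9\right) e^{4 x}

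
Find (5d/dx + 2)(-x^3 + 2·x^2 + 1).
- 2 x^{3} - 11 x^{2} + 20 x + 2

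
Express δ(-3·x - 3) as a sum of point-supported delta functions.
\frac{\delta(x + 1)}{3}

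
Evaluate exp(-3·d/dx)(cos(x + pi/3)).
\cos{\left(x - 3 + \frac{\pi}{3} \right)}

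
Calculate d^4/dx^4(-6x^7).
- 5040 x^{3}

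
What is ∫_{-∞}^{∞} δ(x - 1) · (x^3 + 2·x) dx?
3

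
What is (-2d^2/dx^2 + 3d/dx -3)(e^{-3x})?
- 30 e^{- 3 x}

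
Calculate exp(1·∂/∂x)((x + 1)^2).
x^{2} + 4 x + 4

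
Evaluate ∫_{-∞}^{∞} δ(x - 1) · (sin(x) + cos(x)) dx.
\cos{\left(1 \right)} + \sin{\left(1 \right)}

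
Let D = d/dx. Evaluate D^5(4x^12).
380160 x^{7}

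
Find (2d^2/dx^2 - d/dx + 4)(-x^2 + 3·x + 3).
- 4 x^{2} + 14 x + 5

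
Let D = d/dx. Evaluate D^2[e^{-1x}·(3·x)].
3 \left(x - 2\right) e^{- x}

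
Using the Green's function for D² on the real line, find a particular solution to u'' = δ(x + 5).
\frac{|x + 5|}{2}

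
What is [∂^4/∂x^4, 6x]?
24\frac{d^{3}}{dx^{3}}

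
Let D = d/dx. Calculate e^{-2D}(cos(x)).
\cos{\left(x - 2 \right)}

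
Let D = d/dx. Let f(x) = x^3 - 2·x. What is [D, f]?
3 x^{2} - 2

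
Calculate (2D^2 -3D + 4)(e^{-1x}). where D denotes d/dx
9 e^{- x}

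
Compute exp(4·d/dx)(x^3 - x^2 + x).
x^{3} + 11 x^{2} + 41 x + 52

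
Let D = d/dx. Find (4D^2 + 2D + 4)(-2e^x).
- 20 e^{x}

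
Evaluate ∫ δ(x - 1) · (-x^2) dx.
-1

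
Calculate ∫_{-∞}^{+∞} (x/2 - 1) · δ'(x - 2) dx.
- \frac{1}{2}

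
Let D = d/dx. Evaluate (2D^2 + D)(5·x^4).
20 x^{2} \left(x + 6\right)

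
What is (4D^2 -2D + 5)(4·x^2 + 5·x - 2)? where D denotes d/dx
20 x^{2} + 9 x + 12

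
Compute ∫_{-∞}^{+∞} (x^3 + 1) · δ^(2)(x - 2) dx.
12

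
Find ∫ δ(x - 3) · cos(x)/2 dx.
\frac{\cos{\left(3 \right)}}{2}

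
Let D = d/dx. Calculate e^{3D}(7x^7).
7 x^{7} + 147 x^{6} + 1323 x^{5} + 6615 x^{4} + 19845 x^{3} + 35721 x^{2} + 35721 x + 15309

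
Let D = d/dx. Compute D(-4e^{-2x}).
8 e^{- 2 x}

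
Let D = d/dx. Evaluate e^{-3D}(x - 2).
x - 5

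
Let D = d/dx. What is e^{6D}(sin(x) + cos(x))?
\sqrt{2} \sin{\left(x + \frac{\pi}{4} + 6 \right)}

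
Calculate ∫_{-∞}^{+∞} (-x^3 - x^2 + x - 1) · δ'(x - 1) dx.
4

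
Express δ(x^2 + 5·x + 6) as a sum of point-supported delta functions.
\frac{\delta(x + 2) + \delta(x + 3)}{1}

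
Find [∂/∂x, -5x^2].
- 10 x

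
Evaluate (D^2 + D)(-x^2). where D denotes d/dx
- 2 x - 2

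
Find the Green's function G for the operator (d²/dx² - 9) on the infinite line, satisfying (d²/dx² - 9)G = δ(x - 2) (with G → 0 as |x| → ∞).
-\frac{e^{-3|x - 2|}}{6}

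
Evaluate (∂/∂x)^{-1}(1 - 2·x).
- x^{2} + x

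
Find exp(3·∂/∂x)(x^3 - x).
x^{3} + 9 x^{2} + 26 x + 24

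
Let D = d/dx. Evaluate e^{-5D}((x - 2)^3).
x^{3} - 21 x^{2} + 147 x - 343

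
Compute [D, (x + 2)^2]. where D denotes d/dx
2 x + 4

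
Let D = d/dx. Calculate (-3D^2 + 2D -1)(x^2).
- x^{2} + 4 x - 6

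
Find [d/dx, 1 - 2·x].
-2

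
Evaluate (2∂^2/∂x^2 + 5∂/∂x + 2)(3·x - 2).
6 x + 11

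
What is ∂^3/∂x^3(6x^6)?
720 x^{3}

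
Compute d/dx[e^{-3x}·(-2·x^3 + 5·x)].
\left(6 x^{3} - 6 x^{2} - 15 x + 5\right) e^{- 3 x}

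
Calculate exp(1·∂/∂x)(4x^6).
4 x^{6} + 24 x^{5} + 60 x^{4} + 80 x^{3} + 60 x^{2} + 24 x + 4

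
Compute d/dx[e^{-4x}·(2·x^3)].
x^{2} \left(6 - 8 x\right) e^{- 4 x}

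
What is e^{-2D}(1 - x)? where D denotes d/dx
3 - x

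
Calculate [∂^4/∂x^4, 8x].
32\frac{d^{3}}{dx^{3}}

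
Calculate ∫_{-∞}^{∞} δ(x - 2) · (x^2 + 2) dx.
6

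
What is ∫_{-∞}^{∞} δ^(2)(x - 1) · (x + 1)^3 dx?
12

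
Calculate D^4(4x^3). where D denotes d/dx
0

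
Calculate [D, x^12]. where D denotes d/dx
12 x^{11}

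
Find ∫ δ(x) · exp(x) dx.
1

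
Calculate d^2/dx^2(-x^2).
-2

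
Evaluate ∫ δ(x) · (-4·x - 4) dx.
-4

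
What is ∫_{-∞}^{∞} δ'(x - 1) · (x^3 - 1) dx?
-3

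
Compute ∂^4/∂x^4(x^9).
3024 x^{5}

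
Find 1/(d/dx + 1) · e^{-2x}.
- e^{- 2 x}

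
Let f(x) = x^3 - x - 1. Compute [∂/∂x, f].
3 x^{2} - 1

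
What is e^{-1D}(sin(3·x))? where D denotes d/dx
\sin{\left(3 x - 3 \right)}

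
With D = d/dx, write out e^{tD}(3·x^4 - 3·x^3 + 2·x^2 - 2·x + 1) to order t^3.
t^{3} \left(12 x - 3\right) + t^{2} \left(18 x^{2} - 9 x + 2\right) + t \left(12 x^{3} - 9 x^{2} + 4 x - 2\right) + 3 x^{4} - 3 x^{3} + 2 x^{2} - 2 x + 1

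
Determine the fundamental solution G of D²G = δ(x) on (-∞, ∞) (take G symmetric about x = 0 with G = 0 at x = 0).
\frac{|x|}{2}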